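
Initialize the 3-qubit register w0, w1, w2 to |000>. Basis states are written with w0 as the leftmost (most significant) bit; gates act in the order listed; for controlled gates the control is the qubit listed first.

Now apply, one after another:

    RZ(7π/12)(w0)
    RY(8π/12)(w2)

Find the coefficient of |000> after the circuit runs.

The final state's coefficient on |000> equals -exp(17*I*pi/24)/2.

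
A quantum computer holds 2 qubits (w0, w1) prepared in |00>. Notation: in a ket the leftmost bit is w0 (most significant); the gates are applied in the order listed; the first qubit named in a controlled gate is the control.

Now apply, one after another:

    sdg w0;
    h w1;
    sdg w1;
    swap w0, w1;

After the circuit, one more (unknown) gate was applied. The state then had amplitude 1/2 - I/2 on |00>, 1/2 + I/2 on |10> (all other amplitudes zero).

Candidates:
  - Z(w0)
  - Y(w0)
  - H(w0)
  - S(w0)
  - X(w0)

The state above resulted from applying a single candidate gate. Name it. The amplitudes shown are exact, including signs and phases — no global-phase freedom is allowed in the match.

The unique candidate consistent with the amplitudes is H(w0).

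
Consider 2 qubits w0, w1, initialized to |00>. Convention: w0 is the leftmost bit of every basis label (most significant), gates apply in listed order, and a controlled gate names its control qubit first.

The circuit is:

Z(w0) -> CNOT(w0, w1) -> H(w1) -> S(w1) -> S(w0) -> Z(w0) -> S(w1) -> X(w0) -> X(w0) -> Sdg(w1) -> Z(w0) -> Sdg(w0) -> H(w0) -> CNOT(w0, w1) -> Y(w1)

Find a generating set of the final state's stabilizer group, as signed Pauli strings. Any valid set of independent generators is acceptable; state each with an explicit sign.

The final state is stabilized by the group generated by -YZ, +ZY; other independent generating sets are equally valid. Key observation: steps 5-12 multiply out to the identity, so the circuit reduces to the remaining gates.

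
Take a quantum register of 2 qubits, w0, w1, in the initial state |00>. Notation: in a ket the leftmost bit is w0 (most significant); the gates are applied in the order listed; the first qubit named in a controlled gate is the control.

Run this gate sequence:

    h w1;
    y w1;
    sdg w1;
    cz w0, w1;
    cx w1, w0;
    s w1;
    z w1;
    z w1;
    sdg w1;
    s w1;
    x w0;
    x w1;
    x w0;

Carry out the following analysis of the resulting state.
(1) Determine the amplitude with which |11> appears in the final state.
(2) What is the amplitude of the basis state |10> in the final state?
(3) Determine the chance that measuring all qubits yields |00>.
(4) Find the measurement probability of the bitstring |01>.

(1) The final state's coefficient on |11> equals 0. Key observation: gates 6-9 undo each other exactly, leaving only the rest of the circuit to track.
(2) The final state's coefficient on |10> equals sqrt(2)*I/2.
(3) Outcome |00> occurs with probability 0.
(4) The probability of measuring |01> is 1/2.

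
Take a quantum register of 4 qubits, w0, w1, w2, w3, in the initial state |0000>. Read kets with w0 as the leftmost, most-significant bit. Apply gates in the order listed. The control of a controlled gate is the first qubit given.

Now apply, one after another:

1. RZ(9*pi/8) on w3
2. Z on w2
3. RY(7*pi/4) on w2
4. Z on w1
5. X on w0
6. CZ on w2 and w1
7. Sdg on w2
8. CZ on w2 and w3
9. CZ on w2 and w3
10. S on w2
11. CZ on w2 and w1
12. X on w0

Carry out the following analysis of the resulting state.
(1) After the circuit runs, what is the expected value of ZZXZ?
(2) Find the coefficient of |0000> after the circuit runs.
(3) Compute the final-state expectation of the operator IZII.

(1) In the final state, ZZXZ has expectation -sqrt(2)/2. Key observation: gates 5-12 undo each other exactly, leaving only the rest of the circuit to track.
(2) The final state's coefficient on |0000> equals sqrt(sqrt(2) + 2)*exp(7*I*pi/16)/2.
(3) In the final state, IZII has expectation 1.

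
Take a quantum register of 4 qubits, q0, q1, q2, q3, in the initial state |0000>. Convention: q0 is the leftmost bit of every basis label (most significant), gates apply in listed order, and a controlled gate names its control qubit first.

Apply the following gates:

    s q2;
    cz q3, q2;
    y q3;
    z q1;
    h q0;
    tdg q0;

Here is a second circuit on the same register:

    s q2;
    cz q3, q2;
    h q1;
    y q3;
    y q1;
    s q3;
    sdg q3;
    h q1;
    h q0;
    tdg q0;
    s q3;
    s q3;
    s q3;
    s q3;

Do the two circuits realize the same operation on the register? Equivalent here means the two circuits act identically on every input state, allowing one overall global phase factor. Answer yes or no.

No: there is an input state on which the two circuits produce genuinely different outputs (not merely differing by a phase).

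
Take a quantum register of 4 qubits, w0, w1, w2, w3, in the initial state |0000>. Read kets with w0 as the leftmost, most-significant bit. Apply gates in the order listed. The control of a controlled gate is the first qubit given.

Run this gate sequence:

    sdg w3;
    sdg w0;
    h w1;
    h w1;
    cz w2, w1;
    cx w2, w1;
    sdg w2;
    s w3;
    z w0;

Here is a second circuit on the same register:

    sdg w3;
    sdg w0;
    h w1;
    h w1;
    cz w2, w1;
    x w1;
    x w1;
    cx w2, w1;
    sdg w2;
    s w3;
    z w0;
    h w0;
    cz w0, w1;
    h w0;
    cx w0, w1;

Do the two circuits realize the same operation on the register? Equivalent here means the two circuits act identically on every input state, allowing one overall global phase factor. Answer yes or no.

No, they are not equivalent — no single phase factor reconciles the two unitaries.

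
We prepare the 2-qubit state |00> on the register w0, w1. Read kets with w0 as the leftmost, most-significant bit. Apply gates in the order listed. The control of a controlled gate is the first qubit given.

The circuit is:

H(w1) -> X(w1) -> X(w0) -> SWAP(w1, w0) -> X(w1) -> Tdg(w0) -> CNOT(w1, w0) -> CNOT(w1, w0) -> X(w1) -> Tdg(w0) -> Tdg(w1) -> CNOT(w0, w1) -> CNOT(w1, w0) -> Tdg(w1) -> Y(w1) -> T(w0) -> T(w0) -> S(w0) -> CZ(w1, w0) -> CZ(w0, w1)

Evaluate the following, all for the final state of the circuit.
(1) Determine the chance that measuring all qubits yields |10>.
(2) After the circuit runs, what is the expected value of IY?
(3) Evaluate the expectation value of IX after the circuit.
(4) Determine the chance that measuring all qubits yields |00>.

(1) A full measurement returns |10> with probability 1/2.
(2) In the final state, IY has expectation sqrt(2)/2.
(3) In the final state, IX has expectation -sqrt(2)/2.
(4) A full measurement returns |00> with probability 0.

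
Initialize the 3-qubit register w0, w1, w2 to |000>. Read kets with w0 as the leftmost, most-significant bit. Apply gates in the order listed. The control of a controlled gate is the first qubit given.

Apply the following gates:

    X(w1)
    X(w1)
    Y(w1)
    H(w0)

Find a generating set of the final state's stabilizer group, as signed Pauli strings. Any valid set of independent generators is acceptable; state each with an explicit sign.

The stabilizer group can be generated by +XII, -IZI, +IIZ, among other valid generating sets. Key observation: the block from step 1 through step 2 cancels to the identity and can be dropped.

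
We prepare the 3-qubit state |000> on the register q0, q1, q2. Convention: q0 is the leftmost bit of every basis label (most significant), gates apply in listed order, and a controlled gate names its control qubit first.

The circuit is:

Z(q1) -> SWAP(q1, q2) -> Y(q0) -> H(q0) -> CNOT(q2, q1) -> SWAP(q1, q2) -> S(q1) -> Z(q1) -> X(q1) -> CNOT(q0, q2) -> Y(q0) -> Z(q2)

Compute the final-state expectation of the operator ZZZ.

The observable ZZZ averages to 1.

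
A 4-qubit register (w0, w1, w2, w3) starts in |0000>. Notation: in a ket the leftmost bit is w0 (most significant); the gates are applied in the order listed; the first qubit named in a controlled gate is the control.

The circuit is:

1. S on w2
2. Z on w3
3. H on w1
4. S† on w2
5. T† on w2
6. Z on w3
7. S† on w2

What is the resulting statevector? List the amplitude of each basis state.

The final amplitudes are sqrt(2)/2 on |0000>, sqrt(2)/2 on |0100>, and 0 on every other basis state.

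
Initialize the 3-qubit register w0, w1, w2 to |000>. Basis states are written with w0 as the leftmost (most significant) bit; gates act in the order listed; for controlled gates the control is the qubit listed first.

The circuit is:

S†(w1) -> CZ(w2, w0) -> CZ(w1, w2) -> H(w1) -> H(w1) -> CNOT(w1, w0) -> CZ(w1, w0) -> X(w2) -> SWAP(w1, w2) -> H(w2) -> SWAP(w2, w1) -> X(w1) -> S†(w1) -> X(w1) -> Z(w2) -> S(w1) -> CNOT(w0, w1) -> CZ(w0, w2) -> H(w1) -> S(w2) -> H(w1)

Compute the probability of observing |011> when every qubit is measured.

A full measurement returns |011> with probability 1/2.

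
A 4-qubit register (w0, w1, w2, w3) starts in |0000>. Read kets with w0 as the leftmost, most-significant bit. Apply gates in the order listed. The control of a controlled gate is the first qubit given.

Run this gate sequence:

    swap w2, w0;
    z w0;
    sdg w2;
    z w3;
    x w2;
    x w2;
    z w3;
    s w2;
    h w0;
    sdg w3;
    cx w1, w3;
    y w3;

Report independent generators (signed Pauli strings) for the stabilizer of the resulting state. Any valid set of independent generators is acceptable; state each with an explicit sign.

The final state is stabilized by the group generated by +XIII, +IZII, +IIZI, -IIIZ; other independent generating sets are equally valid. Key observation: the block from step 3 through step 8 cancels to the identity and can be dropped.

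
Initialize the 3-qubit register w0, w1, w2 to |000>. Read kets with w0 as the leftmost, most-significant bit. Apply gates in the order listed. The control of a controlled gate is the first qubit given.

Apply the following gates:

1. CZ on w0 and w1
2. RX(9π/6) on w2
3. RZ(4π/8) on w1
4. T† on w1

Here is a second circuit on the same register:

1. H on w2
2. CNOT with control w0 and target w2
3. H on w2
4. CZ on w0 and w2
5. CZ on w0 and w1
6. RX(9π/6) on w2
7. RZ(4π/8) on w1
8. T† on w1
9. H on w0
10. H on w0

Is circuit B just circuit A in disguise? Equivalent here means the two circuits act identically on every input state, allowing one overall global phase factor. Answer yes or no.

Yes: on every input state the two circuits agree up to one overall phase factor.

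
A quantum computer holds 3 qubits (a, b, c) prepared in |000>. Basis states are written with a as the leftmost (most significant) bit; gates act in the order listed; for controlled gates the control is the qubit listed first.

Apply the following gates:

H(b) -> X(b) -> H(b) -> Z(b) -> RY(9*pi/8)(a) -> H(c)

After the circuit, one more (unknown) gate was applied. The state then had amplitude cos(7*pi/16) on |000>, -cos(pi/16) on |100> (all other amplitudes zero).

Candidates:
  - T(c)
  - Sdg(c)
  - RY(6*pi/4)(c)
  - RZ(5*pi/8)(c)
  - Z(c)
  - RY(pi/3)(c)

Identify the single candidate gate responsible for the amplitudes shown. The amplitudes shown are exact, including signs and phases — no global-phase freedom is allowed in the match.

The unique candidate consistent with the amplitudes is RY(6*pi/4)(c). Key observation: steps 1-4 multiply out to the identity, so the circuit reduces to the remaining gates.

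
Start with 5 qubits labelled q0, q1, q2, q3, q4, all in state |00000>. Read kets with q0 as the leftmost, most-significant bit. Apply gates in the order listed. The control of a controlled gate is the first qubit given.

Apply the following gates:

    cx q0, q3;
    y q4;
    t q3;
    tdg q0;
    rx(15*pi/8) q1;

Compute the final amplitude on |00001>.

The amplitude on |00001> is -I*cos(pi/16).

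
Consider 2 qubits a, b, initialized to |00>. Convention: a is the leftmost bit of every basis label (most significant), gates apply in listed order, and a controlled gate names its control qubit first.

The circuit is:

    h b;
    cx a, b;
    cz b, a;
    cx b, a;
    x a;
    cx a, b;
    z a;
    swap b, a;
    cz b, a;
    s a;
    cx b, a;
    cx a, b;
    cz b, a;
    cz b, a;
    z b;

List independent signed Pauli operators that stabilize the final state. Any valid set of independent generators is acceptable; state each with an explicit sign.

The stabilizer group can be generated by +XI, -IZ, among other valid generating sets. Key observation: gates 13-14 undo each other exactly, leaving only the rest of the circuit to track.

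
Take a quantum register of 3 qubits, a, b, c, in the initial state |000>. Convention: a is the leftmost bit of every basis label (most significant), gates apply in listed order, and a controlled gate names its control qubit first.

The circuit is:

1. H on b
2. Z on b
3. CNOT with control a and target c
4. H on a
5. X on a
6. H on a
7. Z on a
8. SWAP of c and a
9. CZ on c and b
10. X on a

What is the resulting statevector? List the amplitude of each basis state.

The final amplitudes are sqrt(2)/2 on |100>, -sqrt(2)/2 on |110>, and 0 on every other basis state. Key observation: steps 4-7 multiply out to the identity, so the circuit reduces to the remaining gates.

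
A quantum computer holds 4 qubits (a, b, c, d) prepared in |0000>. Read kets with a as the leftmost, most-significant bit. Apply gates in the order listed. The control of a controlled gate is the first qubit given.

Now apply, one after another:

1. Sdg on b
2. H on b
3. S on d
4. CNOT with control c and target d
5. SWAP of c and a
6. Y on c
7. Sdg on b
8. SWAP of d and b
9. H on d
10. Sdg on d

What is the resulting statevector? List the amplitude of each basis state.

The resulting statevector has amplitude 1/2 + I/2 on |0010>, 1/2 + I/2 on |0011>, and 0 on every other basis state.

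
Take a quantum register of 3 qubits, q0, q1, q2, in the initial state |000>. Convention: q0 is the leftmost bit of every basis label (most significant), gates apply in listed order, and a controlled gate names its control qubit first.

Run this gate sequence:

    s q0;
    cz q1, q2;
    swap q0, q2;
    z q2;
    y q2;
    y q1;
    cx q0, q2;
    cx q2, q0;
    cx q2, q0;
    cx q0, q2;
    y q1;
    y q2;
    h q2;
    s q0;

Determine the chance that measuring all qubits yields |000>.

Outcome |000> occurs with probability 1/2. Key observation: the block from step 5 through step 12 cancels to the identity and can be dropped.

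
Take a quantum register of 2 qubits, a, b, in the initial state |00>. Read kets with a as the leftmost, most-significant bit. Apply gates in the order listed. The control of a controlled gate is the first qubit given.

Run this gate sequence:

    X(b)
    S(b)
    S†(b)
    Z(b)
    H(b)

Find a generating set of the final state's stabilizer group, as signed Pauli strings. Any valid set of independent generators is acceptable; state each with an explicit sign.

The final state is stabilized by the group generated by -IX, +ZI; other independent generating sets are equally valid. Key observation: gates 2-3 undo each other exactly, leaving only the rest of the circuit to track.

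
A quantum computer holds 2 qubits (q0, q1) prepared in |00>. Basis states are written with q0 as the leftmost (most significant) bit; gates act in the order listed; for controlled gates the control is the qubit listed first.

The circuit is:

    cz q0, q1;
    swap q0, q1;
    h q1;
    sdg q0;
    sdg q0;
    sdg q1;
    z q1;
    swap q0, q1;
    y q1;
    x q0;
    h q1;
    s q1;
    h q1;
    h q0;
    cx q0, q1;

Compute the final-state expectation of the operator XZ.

The expectation value of XZ is -1.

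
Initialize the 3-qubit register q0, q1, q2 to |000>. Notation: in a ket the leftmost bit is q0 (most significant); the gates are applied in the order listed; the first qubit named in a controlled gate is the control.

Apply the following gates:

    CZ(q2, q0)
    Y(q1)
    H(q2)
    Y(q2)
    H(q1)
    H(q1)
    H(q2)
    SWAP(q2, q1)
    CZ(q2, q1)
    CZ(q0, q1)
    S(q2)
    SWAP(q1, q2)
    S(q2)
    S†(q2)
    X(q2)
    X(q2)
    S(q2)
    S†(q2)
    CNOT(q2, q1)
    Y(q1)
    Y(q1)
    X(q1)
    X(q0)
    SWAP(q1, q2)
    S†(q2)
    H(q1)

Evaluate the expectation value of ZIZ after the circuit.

The expectation value of ZIZ is 1.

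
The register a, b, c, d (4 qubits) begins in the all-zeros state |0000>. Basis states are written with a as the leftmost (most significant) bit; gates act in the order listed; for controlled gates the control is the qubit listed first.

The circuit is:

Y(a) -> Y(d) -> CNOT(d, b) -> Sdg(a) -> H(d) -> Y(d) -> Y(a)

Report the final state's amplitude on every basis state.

The final amplitudes are sqrt(2)*I/2 on |0100>, sqrt(2)*I/2 on |0101>, and 0 on every other basis state.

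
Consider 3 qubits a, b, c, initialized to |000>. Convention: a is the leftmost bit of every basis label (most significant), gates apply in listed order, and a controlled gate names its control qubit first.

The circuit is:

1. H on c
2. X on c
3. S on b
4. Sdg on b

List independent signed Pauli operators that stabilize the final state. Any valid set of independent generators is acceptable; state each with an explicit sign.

The final state is stabilized by the group generated by +IIX, +ZII, +IZI; other independent generating sets are equally valid. Key observation: gates 3-4 undo each other exactly, leaving only the rest of the circuit to track.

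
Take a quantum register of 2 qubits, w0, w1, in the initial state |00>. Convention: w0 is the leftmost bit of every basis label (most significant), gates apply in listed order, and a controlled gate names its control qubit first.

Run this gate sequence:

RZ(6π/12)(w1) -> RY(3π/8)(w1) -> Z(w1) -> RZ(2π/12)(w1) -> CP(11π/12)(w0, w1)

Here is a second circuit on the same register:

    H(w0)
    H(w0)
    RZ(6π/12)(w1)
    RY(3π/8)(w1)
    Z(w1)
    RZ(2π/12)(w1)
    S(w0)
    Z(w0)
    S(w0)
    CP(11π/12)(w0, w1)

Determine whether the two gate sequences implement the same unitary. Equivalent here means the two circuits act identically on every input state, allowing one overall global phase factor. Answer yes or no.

Yes, they are equivalent — the unitaries differ by at most a global phase.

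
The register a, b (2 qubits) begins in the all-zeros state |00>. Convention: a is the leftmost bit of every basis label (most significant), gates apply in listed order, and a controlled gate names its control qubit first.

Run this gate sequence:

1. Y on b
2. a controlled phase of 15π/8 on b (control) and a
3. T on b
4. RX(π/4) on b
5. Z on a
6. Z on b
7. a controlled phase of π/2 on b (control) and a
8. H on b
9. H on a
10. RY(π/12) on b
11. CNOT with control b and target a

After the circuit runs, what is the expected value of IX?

The expectation value of IX is -sqrt(3)/4 - 1/4.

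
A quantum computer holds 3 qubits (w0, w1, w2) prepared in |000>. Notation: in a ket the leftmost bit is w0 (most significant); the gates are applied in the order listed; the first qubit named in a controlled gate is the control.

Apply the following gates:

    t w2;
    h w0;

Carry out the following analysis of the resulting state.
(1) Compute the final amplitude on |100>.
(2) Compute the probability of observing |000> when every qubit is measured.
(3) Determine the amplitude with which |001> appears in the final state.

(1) The amplitude on |100> is sqrt(2)/2.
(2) The probability of measuring |000> is 1/2.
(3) The final state's coefficient on |001> equals 0.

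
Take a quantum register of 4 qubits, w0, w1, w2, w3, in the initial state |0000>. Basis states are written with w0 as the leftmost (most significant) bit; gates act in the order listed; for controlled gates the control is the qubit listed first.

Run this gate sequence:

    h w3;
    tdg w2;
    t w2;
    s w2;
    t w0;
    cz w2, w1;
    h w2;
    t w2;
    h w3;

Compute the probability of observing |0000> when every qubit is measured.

The probability of measuring |0000> is 1/2.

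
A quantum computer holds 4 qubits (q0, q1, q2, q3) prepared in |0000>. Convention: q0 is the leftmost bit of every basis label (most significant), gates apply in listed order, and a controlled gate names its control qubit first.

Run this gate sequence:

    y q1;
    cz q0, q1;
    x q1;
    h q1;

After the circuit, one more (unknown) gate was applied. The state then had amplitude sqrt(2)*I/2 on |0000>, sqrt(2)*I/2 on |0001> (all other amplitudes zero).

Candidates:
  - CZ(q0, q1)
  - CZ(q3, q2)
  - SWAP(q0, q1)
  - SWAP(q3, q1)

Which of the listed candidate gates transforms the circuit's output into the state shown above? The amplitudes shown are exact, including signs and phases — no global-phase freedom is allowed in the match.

It was SWAP(q3, q1) that produced the state shown.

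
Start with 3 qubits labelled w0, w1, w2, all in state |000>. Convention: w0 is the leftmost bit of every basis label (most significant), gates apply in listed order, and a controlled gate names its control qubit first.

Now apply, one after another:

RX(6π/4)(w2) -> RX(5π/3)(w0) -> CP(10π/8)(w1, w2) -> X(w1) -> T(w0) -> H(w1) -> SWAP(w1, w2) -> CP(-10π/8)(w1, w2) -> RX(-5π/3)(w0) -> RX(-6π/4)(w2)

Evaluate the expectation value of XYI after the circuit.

The expectation value of XYI is -sqrt(6)/8 + sqrt(3)/8.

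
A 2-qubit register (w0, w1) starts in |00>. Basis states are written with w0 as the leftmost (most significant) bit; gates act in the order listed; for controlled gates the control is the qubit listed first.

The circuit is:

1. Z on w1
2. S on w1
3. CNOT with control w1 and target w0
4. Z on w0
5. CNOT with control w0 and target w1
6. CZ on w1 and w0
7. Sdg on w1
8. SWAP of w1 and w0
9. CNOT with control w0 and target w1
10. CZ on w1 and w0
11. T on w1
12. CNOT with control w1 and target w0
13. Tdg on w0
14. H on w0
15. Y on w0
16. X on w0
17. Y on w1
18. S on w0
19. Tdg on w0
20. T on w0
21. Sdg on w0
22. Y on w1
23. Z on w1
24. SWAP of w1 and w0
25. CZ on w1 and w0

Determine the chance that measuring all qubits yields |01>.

Outcome |01> occurs with probability 1/2. Key observation: the block from step 17 through step 22 cancels to the identity and can be dropped.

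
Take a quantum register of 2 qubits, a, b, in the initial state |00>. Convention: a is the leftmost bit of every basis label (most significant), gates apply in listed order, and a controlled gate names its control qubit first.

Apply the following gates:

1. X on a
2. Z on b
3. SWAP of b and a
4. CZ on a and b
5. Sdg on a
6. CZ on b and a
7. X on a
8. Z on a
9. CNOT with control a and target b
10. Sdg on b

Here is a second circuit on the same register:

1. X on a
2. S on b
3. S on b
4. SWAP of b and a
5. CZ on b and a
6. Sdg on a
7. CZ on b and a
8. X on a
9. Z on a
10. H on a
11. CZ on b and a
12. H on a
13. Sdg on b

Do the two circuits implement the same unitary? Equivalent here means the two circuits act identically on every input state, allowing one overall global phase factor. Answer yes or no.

No — the two circuits implement different unitaries, even allowing a global phase.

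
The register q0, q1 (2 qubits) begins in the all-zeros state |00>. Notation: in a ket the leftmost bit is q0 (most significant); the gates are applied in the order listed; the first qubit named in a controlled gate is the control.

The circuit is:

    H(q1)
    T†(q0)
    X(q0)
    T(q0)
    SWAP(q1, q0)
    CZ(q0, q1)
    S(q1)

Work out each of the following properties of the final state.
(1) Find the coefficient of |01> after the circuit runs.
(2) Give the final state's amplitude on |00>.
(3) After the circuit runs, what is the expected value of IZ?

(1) |01> carries amplitude sqrt(2)*exp(3*I*pi/4)/2 in the final state.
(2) |00> carries amplitude 0 in the final state.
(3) In the final state, IZ has expectation -1.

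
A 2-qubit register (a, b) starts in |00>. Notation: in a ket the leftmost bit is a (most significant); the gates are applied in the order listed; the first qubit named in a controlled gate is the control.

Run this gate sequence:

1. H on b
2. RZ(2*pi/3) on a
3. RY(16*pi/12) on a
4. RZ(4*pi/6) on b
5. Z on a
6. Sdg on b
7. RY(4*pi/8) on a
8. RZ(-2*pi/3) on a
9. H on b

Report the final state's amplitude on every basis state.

The resulting statevector has amplitude (-sqrt(6) + sqrt(2) + (-sqrt(6) + sqrt(2))*exp(I*pi/6))*exp(2*I*pi/3)/8 on |00>, (-sqrt(6) + sqrt(2) - (-sqrt(6) + sqrt(2))*exp(I*pi/6))*exp(2*I*pi/3)/8 on |01>, sqrt(2)/8 + sqrt(6)/8 + sqrt(2)*exp(I*pi/6)/8 + sqrt(6)*exp(I*pi/6)/8 on |10>, sqrt(2)/8 + sqrt(6)/8 - sqrt(6)*exp(I*pi/6)/8 - sqrt(2)*exp(I*pi/6)/8 on |11>.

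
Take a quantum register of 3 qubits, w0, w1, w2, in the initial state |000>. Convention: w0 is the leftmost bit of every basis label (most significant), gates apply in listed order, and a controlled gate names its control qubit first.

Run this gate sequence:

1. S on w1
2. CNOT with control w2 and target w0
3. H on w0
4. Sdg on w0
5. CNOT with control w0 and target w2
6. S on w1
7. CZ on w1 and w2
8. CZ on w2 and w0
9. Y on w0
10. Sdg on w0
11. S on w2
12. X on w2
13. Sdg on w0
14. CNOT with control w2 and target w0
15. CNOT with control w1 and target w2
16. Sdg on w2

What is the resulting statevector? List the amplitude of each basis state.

The final amplitudes are sqrt(2)*I/2 on |000>, -sqrt(2)/2 on |001>, and 0 on every other basis state.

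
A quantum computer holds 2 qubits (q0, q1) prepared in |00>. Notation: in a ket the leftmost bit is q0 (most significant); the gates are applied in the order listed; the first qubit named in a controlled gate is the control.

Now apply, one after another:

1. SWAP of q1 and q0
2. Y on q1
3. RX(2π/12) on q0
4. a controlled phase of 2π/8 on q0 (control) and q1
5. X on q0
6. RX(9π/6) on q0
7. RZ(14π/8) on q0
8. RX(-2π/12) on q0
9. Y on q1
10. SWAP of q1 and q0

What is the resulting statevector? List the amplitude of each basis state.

The resulting statevector has amplitude sqrt(2)*(1 - I + 4*exp(I*pi/4))*exp(3*I*pi/8)/8 on |00>, (-sqrt(6) + 2*sqrt(2) - I*(sqrt(6) + 2*sqrt(2)))*exp(3*I*pi/8)/8 on |01>, 0 on |10>, 0 on |11>.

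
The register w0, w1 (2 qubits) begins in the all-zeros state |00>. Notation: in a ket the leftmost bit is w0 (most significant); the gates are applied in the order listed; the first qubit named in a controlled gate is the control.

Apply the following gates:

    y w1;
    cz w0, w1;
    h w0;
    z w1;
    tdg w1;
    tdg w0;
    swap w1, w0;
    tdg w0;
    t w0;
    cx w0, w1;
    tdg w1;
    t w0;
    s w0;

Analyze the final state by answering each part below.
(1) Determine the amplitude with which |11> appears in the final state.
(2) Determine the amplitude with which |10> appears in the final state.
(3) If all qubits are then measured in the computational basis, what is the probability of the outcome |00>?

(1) The amplitude on |11> is -sqrt(2)*exp(3*I*pi/4)/2.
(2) The final state's coefficient on |10> equals -sqrt(2)*exp(3*I*pi/4)/2.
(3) The probability of measuring |00> is 0.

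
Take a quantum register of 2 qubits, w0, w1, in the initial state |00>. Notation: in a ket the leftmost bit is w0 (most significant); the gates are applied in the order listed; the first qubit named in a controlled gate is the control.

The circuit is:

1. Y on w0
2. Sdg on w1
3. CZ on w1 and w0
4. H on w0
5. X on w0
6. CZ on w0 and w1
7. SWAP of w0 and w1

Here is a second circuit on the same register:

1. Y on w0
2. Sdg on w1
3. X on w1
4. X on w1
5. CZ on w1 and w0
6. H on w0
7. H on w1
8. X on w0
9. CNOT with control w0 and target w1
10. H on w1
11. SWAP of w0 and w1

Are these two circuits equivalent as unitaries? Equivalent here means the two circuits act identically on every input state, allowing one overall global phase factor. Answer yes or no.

Yes, they are equivalent — the unitaries differ by at most a global phase.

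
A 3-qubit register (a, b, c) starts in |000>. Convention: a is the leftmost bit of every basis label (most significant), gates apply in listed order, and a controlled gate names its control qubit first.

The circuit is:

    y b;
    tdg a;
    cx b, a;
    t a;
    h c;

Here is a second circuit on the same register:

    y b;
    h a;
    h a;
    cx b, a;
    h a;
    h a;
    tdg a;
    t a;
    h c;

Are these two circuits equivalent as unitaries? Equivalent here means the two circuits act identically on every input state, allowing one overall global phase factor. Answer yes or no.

No: there is an input state on which the two circuits produce genuinely different outputs (not merely differing by a phase).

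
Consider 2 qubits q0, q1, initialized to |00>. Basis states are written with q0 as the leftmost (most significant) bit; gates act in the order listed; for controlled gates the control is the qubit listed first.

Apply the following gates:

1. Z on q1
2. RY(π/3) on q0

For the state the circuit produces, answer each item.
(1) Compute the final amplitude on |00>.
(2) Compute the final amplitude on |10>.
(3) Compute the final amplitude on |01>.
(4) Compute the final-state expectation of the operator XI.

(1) The final state's coefficient on |00> equals sqrt(3)/2.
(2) |10> carries amplitude 1/2 in the final state.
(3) |01> carries amplitude 0 in the final state.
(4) The observable XI averages to sqrt(3)/2.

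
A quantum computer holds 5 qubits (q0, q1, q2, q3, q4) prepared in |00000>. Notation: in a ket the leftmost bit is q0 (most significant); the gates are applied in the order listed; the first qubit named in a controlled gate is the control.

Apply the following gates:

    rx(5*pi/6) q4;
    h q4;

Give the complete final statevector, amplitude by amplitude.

The resulting statevector has amplitude (1 - I)*(sqrt(3) - I)/4 on |00000>, (-1 + sqrt(3)*I)*(1 - I)/4 on |00001>, and 0 on every other basis state.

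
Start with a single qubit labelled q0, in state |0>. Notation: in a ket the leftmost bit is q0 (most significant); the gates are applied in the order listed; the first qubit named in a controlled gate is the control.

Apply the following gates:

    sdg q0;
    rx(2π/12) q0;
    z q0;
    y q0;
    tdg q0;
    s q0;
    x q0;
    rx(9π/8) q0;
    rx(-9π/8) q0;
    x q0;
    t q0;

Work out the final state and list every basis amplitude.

The final amplitudes are -sqrt(2)/4 + sqrt(6)/4 on |0>, -sqrt(6)/4 - sqrt(2)/4 on |1>.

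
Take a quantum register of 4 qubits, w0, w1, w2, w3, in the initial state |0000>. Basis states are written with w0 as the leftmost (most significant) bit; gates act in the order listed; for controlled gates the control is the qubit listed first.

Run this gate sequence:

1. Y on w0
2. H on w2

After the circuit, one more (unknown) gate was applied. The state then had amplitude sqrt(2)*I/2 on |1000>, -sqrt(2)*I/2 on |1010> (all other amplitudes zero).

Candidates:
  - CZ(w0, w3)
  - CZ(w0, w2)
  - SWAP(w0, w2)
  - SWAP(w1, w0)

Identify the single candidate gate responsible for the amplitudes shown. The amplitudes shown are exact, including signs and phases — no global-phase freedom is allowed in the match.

The applied gate was CZ(w0, w2).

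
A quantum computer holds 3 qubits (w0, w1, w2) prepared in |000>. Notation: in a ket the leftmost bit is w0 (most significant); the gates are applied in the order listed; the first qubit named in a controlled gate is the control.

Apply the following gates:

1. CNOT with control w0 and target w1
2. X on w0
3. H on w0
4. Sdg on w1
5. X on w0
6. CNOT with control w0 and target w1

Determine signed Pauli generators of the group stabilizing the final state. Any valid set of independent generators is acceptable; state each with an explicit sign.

The stabilizer group can be generated by -XXI, +ZZI, +IIZ, among other valid generating sets.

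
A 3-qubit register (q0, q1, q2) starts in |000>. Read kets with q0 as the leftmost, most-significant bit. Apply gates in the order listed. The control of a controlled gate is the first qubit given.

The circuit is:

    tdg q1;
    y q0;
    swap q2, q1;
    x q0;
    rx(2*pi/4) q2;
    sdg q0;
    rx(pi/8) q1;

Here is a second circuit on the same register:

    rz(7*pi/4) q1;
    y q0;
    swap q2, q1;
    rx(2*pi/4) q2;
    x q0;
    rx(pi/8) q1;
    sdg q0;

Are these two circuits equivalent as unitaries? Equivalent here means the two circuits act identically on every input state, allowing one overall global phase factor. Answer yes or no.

Yes: on every input state the two circuits agree up to one overall phase factor.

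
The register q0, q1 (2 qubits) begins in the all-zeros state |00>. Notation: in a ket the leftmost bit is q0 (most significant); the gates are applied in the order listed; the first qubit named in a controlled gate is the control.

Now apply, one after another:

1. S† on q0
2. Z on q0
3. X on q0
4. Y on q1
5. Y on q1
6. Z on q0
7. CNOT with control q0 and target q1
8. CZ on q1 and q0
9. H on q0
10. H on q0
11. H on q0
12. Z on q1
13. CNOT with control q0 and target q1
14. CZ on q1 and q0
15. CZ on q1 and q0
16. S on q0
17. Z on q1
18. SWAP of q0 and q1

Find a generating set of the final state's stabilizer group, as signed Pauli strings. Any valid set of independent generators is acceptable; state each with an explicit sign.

One valid set of independent stabilizer generators is +XY, -ZZ (any independent generating set of the same group is equally correct). Key observation: steps 10-11 multiply out to the identity, so the circuit reduces to the remaining gates.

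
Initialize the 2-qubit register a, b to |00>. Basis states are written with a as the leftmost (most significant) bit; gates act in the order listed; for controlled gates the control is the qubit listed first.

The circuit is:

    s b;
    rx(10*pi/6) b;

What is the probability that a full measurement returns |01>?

A full measurement returns |01> with probability 1/4.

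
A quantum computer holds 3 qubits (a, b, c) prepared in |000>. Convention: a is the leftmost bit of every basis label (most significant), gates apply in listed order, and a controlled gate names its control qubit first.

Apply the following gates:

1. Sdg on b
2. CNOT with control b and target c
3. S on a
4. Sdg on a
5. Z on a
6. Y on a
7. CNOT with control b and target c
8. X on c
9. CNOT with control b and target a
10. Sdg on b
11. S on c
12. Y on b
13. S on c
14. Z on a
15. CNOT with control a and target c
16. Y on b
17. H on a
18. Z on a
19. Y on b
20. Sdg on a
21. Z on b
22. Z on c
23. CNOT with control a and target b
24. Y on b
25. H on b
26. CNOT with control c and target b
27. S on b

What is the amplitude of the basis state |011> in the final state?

The amplitude on |011> is 0.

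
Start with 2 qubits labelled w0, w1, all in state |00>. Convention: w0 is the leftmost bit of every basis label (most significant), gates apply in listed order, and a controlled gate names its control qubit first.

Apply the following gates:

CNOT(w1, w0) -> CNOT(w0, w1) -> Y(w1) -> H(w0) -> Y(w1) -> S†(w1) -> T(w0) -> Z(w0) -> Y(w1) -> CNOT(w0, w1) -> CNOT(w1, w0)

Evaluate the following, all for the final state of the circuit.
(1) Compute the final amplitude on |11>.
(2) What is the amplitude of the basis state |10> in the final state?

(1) |11> carries amplitude sqrt(2)*I/2 in the final state.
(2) The final state's coefficient on |10> equals -sqrt(2)*exp(3*I*pi/4)/2.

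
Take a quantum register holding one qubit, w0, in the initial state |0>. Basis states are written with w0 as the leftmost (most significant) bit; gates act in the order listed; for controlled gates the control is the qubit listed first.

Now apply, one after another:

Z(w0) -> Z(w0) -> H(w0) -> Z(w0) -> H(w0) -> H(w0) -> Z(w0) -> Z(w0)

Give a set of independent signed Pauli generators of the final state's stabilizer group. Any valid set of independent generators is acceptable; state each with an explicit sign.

The final state is stabilized by the group generated by -X; other independent generating sets are equally valid.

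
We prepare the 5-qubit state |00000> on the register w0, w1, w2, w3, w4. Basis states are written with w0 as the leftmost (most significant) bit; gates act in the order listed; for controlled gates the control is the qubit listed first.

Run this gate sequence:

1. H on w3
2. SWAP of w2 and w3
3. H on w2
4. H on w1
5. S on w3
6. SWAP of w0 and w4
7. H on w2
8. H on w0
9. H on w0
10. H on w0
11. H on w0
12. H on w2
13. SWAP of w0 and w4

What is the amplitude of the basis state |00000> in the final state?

The final state's coefficient on |00000> equals sqrt(2)/2.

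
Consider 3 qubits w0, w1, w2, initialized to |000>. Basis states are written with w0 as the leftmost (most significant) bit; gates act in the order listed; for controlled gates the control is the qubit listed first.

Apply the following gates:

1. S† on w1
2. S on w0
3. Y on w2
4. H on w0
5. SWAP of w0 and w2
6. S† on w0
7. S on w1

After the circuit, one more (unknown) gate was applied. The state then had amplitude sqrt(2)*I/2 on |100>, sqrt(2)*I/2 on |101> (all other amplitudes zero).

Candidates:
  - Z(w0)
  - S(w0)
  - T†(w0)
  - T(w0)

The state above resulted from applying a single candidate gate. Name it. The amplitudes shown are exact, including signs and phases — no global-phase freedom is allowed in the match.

The applied gate was S(w0).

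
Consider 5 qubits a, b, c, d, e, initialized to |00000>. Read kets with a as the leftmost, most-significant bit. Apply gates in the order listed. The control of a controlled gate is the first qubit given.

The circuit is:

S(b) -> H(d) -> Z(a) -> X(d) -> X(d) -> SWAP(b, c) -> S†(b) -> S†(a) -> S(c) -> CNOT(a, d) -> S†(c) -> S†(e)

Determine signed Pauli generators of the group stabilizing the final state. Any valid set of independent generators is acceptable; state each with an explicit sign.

One valid set of independent stabilizer generators is +IIIXI, +ZIIII, +IZIII, +IIZII, +IIIIZ (any independent generating set of the same group is equally correct).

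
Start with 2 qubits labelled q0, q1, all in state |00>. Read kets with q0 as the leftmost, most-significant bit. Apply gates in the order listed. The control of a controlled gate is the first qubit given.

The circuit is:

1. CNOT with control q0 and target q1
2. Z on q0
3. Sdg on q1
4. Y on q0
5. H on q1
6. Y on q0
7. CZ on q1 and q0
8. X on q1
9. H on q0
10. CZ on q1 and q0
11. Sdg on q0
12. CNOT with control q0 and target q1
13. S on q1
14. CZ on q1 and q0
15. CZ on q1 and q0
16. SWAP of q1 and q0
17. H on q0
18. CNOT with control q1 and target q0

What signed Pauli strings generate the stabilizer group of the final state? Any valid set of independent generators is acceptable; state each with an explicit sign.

The stabilizer group can be generated by -YI, +IY, among other valid generating sets.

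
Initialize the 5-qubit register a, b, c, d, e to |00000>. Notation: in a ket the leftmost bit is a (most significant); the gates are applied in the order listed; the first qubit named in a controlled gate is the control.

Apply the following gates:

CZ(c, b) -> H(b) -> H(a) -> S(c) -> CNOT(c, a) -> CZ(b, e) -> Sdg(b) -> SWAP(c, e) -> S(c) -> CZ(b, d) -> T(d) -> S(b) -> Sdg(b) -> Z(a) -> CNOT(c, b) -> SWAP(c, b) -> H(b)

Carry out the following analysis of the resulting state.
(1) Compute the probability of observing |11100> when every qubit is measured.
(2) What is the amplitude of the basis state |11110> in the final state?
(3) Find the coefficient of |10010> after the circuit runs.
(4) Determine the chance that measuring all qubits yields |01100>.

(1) The probability of measuring |11100> is 1/8. Key observation: steps 12-13 multiply out to the identity, so the circuit reduces to the remaining gates.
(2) |11110> carries amplitude 0 in the final state.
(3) |10010> carries amplitude 0 in the final state.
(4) Outcome |01100> occurs with probability 1/8.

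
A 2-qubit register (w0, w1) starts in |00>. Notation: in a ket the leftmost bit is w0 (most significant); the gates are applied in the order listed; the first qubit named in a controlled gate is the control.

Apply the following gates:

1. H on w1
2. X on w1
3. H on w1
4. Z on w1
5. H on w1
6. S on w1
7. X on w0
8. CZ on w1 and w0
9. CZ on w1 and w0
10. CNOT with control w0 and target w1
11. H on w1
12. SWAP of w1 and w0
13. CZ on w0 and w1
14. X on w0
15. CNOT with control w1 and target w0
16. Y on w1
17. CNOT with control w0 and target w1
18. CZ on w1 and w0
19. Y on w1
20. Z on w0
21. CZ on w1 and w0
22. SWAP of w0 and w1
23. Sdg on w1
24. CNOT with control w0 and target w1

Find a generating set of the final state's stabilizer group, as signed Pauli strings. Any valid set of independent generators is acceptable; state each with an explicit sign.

The final state is stabilized by the group generated by +XI, -IZ; other independent generating sets are equally valid. Key observation: steps 1-4 multiply out to the identity, so the circuit reduces to the remaining gates.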